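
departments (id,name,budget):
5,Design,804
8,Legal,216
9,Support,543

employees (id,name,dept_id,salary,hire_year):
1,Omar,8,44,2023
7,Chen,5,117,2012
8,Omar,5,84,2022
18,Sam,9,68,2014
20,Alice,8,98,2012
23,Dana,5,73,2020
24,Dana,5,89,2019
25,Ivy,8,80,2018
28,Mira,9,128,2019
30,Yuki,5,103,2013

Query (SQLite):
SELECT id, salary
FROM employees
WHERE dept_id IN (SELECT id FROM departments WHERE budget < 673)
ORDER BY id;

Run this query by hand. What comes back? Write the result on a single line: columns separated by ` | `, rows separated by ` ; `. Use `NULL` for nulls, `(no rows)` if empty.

Inner query: departments.id where budget < 673.
Outer: keep employees rows whose dept_id is in that set.
Inner query → {8, 9}

1 | 44 ; 18 | 68 ; 20 | 98 ; 25 | 80 ; 28 | 128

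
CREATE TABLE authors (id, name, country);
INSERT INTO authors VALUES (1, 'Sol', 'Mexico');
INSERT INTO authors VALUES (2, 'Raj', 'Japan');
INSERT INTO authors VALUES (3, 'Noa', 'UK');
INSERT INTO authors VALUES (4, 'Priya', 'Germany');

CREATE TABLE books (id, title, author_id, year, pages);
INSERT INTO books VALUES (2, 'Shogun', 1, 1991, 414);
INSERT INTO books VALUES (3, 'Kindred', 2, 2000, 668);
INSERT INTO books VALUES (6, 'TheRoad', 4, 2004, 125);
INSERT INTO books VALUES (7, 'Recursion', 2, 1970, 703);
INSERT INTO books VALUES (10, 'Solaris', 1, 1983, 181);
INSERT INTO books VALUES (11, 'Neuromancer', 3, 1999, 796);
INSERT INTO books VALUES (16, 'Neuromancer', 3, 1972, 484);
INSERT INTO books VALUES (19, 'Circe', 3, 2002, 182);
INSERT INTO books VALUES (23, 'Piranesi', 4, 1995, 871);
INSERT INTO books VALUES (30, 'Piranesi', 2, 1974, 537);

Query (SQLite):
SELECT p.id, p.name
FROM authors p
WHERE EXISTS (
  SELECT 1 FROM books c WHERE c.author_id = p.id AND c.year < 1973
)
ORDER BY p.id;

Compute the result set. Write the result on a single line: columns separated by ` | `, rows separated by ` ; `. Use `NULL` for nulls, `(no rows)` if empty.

For each authors row, check whether any books with matching author_id has year < 1973.
Keep rows where that is true.

2 | Raj ; 3 | Noa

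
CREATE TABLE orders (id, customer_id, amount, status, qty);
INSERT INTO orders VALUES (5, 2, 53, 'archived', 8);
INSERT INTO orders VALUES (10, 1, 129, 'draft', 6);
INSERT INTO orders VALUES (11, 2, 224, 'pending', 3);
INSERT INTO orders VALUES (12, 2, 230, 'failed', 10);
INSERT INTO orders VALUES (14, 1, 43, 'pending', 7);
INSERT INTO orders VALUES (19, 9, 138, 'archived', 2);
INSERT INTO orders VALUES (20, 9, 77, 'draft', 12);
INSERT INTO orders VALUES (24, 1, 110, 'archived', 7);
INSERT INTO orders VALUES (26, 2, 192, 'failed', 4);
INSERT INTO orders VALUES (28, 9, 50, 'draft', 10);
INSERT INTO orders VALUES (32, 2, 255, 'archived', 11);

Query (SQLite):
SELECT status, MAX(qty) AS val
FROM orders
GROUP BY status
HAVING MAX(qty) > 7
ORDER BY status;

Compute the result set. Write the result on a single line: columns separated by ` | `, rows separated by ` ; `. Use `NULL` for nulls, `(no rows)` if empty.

Partition orders by status; compute MAX(qty) within each group.
HAVING: keep groups where MAX(qty) > 7.
  archived: ids {5, 19, 24, 32} → MAX(qty)=11
  draft: ids {10, 20, 28} → MAX(qty)=12
  failed: ids {12, 26} → MAX(qty)=10
  pending: ids {11, 14} → MAX(qty)=7

archived | 11 ; draft | 12 ; failed | 10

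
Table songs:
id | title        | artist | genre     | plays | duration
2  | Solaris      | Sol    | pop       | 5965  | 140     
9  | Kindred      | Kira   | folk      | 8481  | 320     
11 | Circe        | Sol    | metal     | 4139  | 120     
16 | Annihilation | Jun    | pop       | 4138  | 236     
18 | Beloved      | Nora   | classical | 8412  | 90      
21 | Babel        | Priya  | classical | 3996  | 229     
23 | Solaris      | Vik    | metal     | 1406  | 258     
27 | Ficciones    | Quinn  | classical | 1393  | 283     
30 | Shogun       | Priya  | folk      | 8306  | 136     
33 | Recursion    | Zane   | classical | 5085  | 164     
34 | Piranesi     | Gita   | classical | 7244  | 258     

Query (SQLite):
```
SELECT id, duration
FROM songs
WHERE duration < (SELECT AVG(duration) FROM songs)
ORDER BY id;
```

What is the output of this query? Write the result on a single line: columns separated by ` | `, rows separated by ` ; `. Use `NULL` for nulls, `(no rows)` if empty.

2 | 140 ; 11 | 120 ; 18 | 90 ; 30 | 136 ; 33 | 164

Scalar subquery: AVG(duration) over all songs rows = 203.090909 (≈; comparison uses full precision).
Keep rows where duration < that value.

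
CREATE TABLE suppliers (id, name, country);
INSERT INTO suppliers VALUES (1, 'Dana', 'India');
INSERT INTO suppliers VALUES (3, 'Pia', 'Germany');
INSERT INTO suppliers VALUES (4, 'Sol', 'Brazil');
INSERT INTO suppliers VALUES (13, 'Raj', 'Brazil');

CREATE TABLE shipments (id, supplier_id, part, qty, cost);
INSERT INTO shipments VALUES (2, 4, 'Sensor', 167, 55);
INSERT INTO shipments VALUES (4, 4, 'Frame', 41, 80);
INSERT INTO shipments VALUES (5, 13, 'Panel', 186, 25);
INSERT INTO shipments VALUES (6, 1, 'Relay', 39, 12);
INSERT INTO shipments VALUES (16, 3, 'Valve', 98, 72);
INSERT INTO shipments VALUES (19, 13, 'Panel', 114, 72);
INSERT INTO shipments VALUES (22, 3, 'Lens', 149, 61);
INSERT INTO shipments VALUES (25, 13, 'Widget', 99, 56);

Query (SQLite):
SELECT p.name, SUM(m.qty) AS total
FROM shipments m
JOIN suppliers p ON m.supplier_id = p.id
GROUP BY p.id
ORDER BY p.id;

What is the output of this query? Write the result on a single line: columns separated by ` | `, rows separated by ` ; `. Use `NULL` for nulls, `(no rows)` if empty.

Join each shipments row to its suppliers via supplier_id.
Group joined rows by suppliers.id; compute SUM(m.qty) per group.
  1: ids {6} → SUM(m.qty)=39
  3: ids {16, 22} → SUM(m.qty)=247
  4: ids {2, 4} → SUM(m.qty)=208
  13: ids {5, 19, 25} → SUM(m.qty)=399

Dana | 39 ; Pia | 247 ; Sol | 208 ; Raj | 399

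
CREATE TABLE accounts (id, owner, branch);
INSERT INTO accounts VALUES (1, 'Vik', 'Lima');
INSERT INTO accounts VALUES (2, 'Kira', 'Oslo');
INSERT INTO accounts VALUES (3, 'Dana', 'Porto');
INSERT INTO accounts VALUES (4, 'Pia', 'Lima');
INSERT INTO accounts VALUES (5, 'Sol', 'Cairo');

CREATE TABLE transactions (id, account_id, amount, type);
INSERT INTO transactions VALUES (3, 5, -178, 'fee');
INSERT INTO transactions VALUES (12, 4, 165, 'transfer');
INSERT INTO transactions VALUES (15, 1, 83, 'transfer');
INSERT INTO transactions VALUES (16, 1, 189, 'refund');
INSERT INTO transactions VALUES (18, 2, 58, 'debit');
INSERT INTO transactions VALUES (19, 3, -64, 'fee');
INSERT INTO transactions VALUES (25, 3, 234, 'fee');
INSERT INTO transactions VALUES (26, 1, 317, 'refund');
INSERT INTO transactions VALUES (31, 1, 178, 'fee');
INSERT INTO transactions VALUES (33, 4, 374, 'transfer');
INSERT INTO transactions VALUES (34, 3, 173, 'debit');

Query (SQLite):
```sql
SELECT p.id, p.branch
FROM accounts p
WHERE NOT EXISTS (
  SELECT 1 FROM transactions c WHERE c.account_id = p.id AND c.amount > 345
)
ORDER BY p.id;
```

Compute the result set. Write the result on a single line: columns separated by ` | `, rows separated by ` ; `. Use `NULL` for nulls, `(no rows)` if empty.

1 | Lima ; 2 | Oslo ; 3 | Porto ; 5 | Cairo

For each accounts row, check whether any transactions with matching account_id has amount > 345.
Keep rows where that is false.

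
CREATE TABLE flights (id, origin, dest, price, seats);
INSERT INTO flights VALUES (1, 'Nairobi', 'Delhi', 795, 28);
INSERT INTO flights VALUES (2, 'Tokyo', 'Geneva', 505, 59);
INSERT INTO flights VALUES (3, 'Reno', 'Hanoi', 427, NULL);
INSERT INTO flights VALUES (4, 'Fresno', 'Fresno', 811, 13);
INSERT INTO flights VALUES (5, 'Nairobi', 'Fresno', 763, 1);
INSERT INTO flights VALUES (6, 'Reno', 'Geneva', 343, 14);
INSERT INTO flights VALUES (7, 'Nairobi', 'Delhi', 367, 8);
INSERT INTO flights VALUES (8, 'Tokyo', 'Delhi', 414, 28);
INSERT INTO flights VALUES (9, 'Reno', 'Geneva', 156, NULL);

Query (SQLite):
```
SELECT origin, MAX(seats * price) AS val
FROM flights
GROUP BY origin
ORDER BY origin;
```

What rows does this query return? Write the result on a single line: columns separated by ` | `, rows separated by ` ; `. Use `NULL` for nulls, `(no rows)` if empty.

Fresno | 10543 ; Nairobi | 22260 ; Reno | 4802 ; Tokyo | 29795

For each row compute seats * price.
Group by origin; take MAX of the expression per group.
  Fresno: ids {4} → MAX(seats * price)=10543
  Nairobi: ids {1, 5, 7} → MAX(seats * price)=22260
  Reno: ids {3, 6, 9} → MAX(seats * price)=4802
  Tokyo: ids {2, 8} → MAX(seats * price)=29795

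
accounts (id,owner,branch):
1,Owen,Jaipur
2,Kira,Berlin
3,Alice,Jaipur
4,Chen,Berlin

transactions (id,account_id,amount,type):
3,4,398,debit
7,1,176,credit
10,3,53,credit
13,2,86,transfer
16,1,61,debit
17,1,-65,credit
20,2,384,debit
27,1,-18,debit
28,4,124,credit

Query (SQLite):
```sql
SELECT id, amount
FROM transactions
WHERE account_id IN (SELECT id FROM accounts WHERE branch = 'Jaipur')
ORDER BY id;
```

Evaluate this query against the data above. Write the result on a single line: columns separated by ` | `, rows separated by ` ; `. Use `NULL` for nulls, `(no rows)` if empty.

7 | 176 ; 10 | 53 ; 16 | 61 ; 17 | -65 ; 27 | -18

Inner query: accounts.id where branch = 'Jaipur'.
Outer: keep transactions rows whose account_id is in that set.
Inner query → {1, 3}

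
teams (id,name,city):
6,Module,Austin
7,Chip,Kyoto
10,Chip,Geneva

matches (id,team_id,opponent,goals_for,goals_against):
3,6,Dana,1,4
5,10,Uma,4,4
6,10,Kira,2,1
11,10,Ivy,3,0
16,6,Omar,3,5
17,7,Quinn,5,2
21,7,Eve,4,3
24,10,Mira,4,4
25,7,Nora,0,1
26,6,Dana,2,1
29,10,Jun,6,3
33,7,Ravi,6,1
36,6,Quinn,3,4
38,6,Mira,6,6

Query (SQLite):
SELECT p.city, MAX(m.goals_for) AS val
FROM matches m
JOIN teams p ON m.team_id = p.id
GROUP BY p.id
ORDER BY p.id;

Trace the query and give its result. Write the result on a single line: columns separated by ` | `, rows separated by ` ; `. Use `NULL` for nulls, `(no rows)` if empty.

Join each matches row to its teams via team_id.
Group joined rows by teams.id; compute MAX(m.goals_for) per group.
  6: ids {3, 16, 26, 36, 38} → MAX(m.goals_for)=6
  7: ids {17, 21, 25, 33} → MAX(m.goals_for)=6
  10: ids {5, 6, 11, 24, 29} → MAX(m.goals_for)=6

Austin | 6 ; Kyoto | 6 ; Geneva | 6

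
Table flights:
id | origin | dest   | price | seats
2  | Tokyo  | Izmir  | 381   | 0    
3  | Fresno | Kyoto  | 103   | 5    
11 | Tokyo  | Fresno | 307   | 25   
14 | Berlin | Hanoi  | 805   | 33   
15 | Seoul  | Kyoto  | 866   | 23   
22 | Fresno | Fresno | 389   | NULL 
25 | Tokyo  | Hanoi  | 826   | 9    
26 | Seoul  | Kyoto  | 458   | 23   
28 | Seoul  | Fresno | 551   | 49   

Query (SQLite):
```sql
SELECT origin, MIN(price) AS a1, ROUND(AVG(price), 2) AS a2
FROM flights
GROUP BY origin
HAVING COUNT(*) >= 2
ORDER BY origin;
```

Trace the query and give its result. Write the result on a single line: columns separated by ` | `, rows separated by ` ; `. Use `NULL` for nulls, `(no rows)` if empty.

Fresno | 103 | 246 ; Seoul | 458 | 625 ; Tokyo | 307 | 504.67

Group flights by origin.
Per group compute: MIN(price), ROUND(AVG(price), 2).
HAVING: drop groups with fewer than 2 rows.
  Berlin: ids {14} → MIN(price)=805, ROUND(AVG(price), 2)=805
  Fresno: ids {3, 22} → MIN(price)=103, ROUND(AVG(price), 2)=246
  Seoul: ids {15, 26, 28} → MIN(price)=458, ROUND(AVG(price), 2)=625
  Tokyo: ids {2, 11, 25} → MIN(price)=307, ROUND(AVG(price), 2)=504.67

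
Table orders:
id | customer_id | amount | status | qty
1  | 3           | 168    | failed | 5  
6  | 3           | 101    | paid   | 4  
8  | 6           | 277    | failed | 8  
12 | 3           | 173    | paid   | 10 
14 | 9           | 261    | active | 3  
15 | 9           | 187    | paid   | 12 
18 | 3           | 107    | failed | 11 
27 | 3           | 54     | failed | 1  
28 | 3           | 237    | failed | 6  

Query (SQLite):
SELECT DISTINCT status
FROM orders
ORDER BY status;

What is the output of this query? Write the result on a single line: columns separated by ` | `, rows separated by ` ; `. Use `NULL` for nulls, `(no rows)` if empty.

active ; failed ; paid

Collect distinct status values from orders.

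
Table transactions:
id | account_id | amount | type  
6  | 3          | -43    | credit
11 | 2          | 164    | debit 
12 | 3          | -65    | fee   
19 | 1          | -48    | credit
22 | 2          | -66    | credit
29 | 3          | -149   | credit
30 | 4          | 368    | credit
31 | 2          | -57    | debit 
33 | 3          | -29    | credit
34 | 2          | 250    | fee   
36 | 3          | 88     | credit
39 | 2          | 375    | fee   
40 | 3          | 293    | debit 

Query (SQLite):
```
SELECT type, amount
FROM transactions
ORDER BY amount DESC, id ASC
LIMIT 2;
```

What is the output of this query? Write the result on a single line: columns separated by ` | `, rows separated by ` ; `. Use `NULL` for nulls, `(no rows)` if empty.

fee | 375 ; credit | 368

Sort by amount desc, tiebreak id asc: (375, id=39), (368, id=30), (293, id=40), (250, id=34), (164, id=11) …. Take first 2.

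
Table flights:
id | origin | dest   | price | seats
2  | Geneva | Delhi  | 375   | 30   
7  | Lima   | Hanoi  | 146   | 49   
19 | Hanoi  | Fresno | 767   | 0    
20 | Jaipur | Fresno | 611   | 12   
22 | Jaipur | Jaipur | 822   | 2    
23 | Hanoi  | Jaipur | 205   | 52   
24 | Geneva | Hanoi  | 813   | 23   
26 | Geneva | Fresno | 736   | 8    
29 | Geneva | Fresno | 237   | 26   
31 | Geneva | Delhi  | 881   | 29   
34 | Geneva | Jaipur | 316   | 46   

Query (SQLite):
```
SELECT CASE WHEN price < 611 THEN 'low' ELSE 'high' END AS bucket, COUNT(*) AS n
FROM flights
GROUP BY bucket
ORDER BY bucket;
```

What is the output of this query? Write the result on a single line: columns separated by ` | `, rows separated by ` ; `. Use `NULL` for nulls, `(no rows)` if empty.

Bucket rows by price < 611 → 'low' else 'high'; count each bucket.

high | 6 ; low | 5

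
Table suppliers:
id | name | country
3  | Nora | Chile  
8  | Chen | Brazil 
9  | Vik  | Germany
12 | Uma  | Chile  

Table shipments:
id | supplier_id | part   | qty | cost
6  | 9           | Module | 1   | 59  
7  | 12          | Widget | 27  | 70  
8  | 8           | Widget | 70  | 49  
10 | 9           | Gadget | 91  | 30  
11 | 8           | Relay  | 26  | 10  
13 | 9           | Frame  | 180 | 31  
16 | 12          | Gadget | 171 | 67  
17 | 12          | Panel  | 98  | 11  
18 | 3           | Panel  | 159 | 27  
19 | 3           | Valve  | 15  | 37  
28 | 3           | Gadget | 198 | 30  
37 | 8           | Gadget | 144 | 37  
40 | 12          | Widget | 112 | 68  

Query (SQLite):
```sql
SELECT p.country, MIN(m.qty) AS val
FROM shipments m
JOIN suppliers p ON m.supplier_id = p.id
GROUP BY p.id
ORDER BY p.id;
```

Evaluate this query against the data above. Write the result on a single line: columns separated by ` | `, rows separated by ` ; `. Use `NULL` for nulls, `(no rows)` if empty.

Join each shipments row to its suppliers via supplier_id.
Group joined rows by suppliers.id; compute MIN(m.qty) per group.
  3: ids {18, 19, 28} → MIN(m.qty)=15
  8: ids {8, 11, 37} → MIN(m.qty)=26
  9: ids {6, 10, 13} → MIN(m.qty)=1
  12: ids {7, 16, 17, 40} → MIN(m.qty)=27

Chile | 15 ; Brazil | 26 ; Germany | 1 ; Chile | 27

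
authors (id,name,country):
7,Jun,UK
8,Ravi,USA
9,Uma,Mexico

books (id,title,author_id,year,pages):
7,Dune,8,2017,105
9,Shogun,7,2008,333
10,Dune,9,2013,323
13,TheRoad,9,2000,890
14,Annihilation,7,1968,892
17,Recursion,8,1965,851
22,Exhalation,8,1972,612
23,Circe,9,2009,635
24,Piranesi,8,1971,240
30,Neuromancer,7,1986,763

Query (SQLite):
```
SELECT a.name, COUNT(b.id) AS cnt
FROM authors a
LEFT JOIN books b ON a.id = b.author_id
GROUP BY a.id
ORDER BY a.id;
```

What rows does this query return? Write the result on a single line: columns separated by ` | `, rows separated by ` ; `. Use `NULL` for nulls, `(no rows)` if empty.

Jun | 3 ; Ravi | 4 ; Uma | 3

LEFT JOIN keeps every authors row; unmatched ones get NULL for books columns.
Group by authors.id and compute COUNT(b.id). COUNT(col) of an all-NULL group is 0.
  7: ids {9, 14, 30} → COUNT(b.id)=3
  8: ids {7, 17, 22, 24} → COUNT(b.id)=4
  9: ids {10, 13, 23} → COUNT(b.id)=3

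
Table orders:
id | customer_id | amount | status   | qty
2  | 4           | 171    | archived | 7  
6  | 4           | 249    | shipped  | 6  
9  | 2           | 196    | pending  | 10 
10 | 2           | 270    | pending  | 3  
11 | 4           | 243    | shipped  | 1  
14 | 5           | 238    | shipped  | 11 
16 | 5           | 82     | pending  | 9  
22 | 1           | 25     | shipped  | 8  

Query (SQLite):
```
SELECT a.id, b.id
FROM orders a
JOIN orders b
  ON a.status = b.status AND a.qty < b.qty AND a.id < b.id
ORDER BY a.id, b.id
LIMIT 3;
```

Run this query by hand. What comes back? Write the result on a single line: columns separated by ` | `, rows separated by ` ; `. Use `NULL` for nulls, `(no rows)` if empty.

6 | 14 ; 6 | 22 ; 10 | 16

Pairs (a,b) with same status, a.qty < b.qty, a.id < b.id.
status groups: archived:{2} pending:{9,10,16} shipped:{6,11,14,22}
Ordered by (a.id, b.id); first 3.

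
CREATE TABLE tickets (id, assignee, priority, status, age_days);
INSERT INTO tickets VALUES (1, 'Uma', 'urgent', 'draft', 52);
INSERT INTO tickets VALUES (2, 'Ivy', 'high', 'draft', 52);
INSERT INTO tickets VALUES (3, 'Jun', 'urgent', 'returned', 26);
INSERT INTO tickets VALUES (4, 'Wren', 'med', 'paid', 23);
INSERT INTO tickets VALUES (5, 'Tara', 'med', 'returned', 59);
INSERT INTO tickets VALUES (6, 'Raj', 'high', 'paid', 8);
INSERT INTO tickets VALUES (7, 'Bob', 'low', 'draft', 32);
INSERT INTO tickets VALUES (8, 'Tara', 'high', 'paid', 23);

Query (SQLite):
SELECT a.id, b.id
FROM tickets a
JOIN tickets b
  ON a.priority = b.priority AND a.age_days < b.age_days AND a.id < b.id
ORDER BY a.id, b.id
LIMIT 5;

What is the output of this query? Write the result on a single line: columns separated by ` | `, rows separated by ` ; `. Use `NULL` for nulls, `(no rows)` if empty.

Pairs (a,b) with same priority, a.age_days < b.age_days, a.id < b.id.
priority groups: high:{2,6,8} low:{7} med:{4,5} urgent:{1,3}
Ordered by (a.id, b.id); first 5.

4 | 5 ; 6 | 8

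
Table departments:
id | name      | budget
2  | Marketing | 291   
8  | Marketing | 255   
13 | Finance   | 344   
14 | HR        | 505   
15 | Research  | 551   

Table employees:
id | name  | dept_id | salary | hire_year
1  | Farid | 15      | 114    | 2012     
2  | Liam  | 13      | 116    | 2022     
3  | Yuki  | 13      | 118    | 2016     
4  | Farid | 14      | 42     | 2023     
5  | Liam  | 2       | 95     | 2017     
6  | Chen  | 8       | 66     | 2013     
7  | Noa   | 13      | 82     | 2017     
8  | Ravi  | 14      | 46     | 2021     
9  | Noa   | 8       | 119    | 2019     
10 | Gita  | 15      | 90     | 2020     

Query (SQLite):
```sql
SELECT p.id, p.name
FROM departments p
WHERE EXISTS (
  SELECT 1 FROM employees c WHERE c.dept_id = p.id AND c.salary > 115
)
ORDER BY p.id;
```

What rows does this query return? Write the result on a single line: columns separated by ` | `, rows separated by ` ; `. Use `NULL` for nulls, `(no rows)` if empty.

8 | Marketing ; 13 | Finance

For each departments row, check whether any employees with matching dept_id has salary > 115.
Keep rows where that is true.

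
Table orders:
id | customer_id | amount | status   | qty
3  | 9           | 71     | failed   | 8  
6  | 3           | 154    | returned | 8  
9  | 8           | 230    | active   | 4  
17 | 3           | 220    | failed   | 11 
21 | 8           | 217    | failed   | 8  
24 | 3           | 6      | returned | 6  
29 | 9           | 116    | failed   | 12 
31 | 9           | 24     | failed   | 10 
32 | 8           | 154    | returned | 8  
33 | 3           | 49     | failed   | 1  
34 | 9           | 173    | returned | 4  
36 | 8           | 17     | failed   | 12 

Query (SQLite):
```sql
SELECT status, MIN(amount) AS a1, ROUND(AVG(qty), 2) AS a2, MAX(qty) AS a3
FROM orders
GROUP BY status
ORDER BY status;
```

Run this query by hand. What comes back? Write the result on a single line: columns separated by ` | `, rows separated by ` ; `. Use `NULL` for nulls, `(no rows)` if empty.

Group orders by status.
Per group compute: MIN(amount), ROUND(AVG(qty), 2), MAX(qty).
  active: ids {9} → MIN(amount)=230, ROUND(AVG(qty), 2)=4, MAX(qty)=4
  failed: ids {3, 17, 21, 29, 31, 33, 36} → MIN(amount)=17, ROUND(AVG(qty), 2)=8.86, MAX(qty)=12
  returned: ids {6, 24, 32, 34} → MIN(amount)=6, ROUND(AVG(qty), 2)=6.5, MAX(qty)=8

active | 230 | 4 | 4 ; failed | 17 | 8.86 | 12 ; returned | 6 | 6.5 | 8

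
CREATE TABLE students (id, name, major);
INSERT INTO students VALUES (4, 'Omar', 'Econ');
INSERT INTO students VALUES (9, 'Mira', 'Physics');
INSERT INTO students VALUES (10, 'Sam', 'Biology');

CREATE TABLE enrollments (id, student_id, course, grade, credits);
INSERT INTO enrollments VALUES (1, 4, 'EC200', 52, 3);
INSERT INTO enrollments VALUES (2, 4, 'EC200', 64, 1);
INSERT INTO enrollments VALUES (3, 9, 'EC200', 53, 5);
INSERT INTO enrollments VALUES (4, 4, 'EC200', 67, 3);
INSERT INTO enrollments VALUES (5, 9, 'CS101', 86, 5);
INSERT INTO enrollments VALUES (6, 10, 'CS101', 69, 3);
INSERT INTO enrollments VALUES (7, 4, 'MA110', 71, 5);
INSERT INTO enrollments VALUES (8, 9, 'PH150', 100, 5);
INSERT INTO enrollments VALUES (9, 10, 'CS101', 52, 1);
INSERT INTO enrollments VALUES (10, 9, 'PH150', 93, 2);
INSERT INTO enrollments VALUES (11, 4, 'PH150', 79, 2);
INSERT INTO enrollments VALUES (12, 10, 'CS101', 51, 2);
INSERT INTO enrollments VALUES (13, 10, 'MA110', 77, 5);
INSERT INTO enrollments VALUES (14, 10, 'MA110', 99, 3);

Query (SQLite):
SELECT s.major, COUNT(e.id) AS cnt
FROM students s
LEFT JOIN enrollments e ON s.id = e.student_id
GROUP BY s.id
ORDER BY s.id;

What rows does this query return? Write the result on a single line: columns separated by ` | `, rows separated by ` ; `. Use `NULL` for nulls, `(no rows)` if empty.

LEFT JOIN keeps every students row; unmatched ones get NULL for enrollments columns.
Group by students.id and compute COUNT(e.id). COUNT(col) of an all-NULL group is 0.
  4: ids {1, 2, 4, 7, 11} → COUNT(e.id)=5
  9: ids {3, 5, 8, 10} → COUNT(e.id)=4
  10: ids {6, 9, 12, 13, 14} → COUNT(e.id)=5

Econ | 5 ; Physics | 4 ; Biology | 5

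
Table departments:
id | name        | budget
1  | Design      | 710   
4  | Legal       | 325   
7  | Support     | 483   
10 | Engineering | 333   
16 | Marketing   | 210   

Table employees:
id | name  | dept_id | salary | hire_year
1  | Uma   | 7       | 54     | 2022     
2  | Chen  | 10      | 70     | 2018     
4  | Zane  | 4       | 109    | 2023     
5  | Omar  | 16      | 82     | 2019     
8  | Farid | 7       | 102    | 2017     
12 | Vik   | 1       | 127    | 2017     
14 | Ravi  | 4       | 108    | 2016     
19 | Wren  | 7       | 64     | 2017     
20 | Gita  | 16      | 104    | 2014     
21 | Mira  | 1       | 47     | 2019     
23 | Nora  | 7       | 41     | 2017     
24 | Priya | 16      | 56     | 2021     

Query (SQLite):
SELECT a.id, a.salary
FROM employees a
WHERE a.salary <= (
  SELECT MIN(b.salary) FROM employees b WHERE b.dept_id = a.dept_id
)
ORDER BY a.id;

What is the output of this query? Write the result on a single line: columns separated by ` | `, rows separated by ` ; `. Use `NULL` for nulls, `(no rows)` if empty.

2 | 70 ; 14 | 108 ; 21 | 47 ; 23 | 41 ; 24 | 56

For each employees row a, compute MIN(salary) over rows sharing a.dept_id.
Keep row a if a.salary <= that per-group MIN.
  dept_id=1: MIN(salary) = 47
  dept_id=4: MIN(salary) = 108
  dept_id=7: MIN(salary) = 41
  dept_id=10: MIN(salary) = 70
  dept_id=16: MIN(salary) = 56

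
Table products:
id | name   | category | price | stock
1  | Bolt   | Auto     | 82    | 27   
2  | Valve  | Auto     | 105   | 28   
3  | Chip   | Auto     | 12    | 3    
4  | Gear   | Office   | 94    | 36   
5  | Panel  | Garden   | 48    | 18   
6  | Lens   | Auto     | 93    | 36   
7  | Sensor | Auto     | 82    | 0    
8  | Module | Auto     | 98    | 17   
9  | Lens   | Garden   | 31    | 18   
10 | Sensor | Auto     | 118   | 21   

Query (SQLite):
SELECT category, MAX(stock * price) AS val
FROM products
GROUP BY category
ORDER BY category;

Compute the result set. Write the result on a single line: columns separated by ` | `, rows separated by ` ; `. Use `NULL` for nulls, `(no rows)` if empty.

For each row compute stock * price.
Group by category; take MAX of the expression per group.
  Auto: ids {1, 2, 3, 6, 7, 8, 10} → MAX(stock * price)=3348
  Garden: ids {5, 9} → MAX(stock * price)=864
  Office: ids {4} → MAX(stock * price)=3384

Auto | 3348 ; Garden | 864 ; Office | 3384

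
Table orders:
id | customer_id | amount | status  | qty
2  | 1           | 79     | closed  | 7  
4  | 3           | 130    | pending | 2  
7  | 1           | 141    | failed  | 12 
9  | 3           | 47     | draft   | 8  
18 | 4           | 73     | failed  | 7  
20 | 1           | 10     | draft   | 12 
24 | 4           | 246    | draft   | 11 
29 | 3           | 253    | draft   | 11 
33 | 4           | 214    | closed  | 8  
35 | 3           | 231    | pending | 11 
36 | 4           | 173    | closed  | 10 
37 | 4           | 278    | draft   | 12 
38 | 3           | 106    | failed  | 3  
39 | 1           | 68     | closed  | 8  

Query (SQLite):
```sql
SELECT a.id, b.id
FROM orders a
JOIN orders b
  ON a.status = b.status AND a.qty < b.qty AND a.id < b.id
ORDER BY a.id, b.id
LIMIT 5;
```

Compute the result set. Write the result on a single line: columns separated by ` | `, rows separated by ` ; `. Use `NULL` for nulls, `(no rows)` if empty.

2 | 33 ; 2 | 36 ; 2 | 39 ; 4 | 35 ; 9 | 20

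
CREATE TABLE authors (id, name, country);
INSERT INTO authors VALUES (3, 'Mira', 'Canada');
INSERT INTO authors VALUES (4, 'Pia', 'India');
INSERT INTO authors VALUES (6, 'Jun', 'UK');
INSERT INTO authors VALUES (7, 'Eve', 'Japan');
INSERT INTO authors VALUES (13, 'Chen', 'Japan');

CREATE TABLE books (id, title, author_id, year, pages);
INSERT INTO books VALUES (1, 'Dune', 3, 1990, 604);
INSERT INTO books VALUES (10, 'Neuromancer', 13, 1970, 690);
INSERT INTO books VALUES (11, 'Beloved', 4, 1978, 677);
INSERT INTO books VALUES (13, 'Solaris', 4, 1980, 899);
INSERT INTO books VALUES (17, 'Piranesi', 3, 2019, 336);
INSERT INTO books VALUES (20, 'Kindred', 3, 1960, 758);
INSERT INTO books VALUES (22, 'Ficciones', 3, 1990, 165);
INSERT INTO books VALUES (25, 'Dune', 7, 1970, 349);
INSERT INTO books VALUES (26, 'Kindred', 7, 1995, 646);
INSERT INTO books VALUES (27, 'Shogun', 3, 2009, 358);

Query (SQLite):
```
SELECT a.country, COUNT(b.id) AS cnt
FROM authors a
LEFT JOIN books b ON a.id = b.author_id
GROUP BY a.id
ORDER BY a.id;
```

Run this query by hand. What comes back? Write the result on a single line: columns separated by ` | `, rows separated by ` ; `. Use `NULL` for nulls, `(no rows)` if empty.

Canada | 5 ; India | 2 ; UK | 0 ; Japan | 2 ; Japan | 1

LEFT JOIN keeps every authors row; unmatched ones get NULL for books columns.
Group by authors.id and compute COUNT(b.id). COUNT(col) of an all-NULL group is 0.
  3: ids {1, 17, 20, 22, 27} → COUNT(b.id)=5
  4: ids {11, 13} → COUNT(b.id)=2
  6: ids {—} → COUNT(b.id)=0
  7: ids {25, 26} → COUNT(b.id)=2
  13: ids {10} → COUNT(b.id)=1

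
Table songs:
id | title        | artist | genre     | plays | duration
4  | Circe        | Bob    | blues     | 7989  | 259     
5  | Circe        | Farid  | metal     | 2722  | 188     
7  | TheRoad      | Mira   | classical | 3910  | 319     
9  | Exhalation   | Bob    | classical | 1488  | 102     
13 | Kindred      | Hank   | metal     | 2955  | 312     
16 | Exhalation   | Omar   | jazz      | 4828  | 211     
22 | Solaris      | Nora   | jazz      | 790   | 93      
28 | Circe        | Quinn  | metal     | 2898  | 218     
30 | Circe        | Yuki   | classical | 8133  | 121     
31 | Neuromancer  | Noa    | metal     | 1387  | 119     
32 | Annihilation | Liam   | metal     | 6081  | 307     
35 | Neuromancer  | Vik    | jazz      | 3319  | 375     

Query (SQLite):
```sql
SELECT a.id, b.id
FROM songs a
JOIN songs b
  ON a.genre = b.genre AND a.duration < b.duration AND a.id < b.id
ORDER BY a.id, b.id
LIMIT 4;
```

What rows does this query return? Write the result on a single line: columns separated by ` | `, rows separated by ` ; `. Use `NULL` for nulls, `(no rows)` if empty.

5 | 13 ; 5 | 28 ; 5 | 32 ; 9 | 30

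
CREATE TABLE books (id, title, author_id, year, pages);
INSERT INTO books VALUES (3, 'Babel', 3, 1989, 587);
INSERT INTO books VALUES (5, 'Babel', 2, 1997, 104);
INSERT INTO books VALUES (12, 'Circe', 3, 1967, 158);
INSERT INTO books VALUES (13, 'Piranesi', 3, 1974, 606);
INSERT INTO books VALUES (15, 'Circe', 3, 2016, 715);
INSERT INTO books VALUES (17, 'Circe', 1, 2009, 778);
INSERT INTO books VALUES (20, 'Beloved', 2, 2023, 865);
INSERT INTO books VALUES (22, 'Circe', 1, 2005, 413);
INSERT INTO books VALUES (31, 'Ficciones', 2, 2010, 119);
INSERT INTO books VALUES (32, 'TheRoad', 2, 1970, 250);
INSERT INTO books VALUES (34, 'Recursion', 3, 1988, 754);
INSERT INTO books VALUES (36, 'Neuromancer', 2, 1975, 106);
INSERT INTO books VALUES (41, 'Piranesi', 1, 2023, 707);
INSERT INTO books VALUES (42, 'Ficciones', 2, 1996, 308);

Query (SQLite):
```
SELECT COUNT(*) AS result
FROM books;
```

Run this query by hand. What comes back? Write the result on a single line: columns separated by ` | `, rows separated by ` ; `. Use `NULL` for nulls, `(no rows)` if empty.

All year values: [1989, 1997, 1967, 1974, 2016, 2009, 2023, 2005, 2010, 1970, 1988, 1975, 2023, 1996].
COUNT(*) counts rows → 14.

14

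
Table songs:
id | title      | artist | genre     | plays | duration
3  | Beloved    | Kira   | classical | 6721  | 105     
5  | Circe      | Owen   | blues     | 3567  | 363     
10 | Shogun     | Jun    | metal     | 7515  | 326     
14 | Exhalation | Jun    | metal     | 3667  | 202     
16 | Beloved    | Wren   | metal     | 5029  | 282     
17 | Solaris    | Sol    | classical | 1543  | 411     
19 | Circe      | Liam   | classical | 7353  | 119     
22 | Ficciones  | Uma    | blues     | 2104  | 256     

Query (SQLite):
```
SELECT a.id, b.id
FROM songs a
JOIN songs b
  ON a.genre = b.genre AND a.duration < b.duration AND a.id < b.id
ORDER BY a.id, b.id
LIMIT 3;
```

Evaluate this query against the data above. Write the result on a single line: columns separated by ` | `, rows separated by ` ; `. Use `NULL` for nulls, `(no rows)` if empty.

Pairs (a,b) with same genre, a.duration < b.duration, a.id < b.id.
genre groups: blues:{5,22} classical:{3,17,19} metal:{10,14,16}
Ordered by (a.id, b.id); first 3.

3 | 17 ; 3 | 19 ; 14 | 16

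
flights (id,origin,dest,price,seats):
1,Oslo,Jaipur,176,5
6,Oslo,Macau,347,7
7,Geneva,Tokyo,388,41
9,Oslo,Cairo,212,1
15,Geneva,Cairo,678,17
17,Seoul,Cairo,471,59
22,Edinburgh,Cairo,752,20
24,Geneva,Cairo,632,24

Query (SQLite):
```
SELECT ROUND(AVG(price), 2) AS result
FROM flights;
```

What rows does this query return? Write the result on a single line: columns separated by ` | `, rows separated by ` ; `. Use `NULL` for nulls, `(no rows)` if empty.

457

All price values: [176, 347, 388, 212, 678, 471, 752, 632].
AVG = 3656 / 8 (rounded to 2 dp).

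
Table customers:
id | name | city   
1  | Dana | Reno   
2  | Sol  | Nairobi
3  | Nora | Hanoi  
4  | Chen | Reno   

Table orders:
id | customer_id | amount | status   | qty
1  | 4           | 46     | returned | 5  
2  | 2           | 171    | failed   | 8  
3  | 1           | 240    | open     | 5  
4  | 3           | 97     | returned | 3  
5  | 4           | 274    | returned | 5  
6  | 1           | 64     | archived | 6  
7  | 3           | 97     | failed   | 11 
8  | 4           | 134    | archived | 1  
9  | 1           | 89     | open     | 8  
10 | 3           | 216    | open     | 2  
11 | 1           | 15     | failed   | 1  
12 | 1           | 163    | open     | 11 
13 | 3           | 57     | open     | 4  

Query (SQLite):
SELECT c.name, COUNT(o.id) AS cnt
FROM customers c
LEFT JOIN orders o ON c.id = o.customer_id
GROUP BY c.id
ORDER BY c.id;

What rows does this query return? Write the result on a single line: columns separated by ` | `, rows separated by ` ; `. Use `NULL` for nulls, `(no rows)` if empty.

Dana | 5 ; Sol | 1 ; Nora | 4 ; Chen | 3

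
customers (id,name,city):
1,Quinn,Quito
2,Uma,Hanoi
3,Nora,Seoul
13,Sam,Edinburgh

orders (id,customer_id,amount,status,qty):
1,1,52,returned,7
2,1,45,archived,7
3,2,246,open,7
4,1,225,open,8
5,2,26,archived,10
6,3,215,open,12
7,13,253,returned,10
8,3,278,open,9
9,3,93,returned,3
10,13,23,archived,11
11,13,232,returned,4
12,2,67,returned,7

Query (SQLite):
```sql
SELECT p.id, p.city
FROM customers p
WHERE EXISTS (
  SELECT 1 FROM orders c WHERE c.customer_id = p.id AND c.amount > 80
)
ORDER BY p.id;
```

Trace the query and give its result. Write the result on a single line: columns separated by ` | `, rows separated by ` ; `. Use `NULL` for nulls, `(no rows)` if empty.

For each customers row, check whether any orders with matching customer_id has amount > 80.
Keep rows where that is true.

1 | Quito ; 2 | Hanoi ; 3 | Seoul ; 13 | Edinburgh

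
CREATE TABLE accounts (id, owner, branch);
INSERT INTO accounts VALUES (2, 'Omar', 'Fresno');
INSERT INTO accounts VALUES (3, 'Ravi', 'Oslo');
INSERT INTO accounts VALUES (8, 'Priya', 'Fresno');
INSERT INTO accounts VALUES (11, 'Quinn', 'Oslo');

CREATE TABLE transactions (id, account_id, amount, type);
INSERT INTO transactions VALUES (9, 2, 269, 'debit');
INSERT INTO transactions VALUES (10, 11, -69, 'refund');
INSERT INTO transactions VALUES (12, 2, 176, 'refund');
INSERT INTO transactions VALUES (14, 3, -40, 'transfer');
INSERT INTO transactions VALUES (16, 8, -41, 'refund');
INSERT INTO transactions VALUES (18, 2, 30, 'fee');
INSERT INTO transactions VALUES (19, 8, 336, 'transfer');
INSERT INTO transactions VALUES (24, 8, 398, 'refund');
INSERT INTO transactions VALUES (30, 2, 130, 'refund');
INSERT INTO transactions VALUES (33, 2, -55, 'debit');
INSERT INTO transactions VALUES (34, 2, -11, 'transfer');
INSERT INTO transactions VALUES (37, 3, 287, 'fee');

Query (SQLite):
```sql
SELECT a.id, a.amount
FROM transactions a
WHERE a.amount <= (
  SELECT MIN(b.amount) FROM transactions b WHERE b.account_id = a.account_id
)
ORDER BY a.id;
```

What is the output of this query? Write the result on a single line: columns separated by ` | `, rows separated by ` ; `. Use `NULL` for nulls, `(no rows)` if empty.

For each transactions row a, compute MIN(amount) over rows sharing a.account_id.
Keep row a if a.amount <= that per-group MIN.
  account_id=2: MIN(amount) = -55
  account_id=3: MIN(amount) = -40
  account_id=8: MIN(amount) = -41
  account_id=11: MIN(amount) = -69

10 | -69 ; 14 | -40 ; 16 | -41 ; 33 | -55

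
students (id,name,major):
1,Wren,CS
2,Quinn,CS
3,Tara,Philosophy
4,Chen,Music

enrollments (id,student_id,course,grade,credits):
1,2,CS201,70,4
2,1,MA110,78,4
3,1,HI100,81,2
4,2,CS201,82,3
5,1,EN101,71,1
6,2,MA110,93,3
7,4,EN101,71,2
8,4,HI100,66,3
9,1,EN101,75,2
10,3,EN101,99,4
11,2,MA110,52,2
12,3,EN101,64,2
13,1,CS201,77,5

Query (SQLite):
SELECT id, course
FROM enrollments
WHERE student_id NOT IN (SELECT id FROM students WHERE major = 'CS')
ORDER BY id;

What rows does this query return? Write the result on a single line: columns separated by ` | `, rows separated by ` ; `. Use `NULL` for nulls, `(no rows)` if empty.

Inner query: students.id where major = 'CS'.
Outer: keep enrollments rows whose student_id is not in that set.
Inner query → {1, 2}

7 | EN101 ; 8 | HI100 ; 10 | EN101 ; 12 | EN101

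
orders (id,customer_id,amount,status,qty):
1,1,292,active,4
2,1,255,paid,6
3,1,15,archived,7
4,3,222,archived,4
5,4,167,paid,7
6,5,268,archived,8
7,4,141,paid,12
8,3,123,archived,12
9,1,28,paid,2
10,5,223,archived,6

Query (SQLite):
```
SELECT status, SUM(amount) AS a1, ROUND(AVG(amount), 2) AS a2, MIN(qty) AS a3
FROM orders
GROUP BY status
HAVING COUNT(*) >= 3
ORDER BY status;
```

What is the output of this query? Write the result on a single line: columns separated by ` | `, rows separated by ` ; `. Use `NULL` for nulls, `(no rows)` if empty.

archived | 851 | 170.2 | 4 ; paid | 591 | 147.75 | 2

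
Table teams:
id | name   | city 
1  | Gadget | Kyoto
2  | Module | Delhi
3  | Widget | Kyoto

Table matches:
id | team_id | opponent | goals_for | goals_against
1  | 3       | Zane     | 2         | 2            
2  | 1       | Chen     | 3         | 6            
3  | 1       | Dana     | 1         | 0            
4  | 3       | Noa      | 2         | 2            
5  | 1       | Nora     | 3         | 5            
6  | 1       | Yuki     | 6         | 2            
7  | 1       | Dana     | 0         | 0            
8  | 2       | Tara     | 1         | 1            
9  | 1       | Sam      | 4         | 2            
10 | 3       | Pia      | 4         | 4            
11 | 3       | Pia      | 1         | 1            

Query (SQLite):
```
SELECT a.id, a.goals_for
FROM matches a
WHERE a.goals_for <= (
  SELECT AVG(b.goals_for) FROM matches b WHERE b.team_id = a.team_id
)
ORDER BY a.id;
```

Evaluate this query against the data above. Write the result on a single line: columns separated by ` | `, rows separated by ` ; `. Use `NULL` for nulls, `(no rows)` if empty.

For each matches row a, compute AVG(goals_for) over rows sharing a.team_id.
Keep row a if a.goals_for <= that per-group AVG.
  team_id=1: AVG(goals_for) = 2.833333
  team_id=2: AVG(goals_for) = 1.0
  team_id=3: AVG(goals_for) = 2.25

1 | 2 ; 3 | 1 ; 4 | 2 ; 7 | 0 ; 8 | 1 ; 11 | 1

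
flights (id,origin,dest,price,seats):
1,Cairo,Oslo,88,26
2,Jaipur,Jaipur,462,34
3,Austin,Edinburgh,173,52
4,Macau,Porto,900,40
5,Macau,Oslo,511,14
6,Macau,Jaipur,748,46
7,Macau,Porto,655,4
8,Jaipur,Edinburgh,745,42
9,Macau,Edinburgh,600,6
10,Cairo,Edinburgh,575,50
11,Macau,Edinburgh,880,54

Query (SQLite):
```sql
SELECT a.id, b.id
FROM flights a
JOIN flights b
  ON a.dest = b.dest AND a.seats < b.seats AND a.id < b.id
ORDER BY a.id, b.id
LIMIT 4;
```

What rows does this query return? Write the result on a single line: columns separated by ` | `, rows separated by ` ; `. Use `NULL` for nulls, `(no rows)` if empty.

2 | 6 ; 3 | 11 ; 8 | 10 ; 8 | 11

Pairs (a,b) with same dest, a.seats < b.seats, a.id < b.id.
dest groups: Edinburgh:{3,8,9,10,11} Jaipur:{2,6} Oslo:{1,5} Porto:{4,7}
Ordered by (a.id, b.id); first 4.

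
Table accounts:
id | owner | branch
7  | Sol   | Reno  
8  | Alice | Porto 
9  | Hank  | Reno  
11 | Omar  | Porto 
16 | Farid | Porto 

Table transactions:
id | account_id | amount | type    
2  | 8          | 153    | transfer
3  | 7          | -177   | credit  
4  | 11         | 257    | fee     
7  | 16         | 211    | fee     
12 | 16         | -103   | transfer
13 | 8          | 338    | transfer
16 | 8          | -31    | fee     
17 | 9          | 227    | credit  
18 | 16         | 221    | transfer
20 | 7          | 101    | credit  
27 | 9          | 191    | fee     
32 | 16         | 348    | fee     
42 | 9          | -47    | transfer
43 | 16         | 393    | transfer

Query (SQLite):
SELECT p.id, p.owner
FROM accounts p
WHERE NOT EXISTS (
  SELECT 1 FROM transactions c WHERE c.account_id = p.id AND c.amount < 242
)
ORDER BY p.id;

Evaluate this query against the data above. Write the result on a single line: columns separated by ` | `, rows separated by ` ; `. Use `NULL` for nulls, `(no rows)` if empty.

For each accounts row, check whether any transactions with matching account_id has amount < 242.
Keep rows where that is false.

11 | Omar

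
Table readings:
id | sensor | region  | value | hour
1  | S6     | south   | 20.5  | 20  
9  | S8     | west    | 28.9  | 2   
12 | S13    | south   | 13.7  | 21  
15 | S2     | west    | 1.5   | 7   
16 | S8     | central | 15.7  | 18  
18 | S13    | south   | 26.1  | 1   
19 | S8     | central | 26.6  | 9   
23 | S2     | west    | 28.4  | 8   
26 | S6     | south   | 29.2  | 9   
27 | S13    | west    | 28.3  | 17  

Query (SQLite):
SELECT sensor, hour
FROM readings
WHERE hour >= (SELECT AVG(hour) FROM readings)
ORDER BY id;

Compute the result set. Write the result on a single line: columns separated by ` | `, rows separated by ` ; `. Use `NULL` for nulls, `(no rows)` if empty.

S6 | 20 ; S13 | 21 ; S8 | 18 ; S13 | 17

Scalar subquery: AVG(hour) over all readings rows = 11.2.
Keep rows where hour >= that value.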